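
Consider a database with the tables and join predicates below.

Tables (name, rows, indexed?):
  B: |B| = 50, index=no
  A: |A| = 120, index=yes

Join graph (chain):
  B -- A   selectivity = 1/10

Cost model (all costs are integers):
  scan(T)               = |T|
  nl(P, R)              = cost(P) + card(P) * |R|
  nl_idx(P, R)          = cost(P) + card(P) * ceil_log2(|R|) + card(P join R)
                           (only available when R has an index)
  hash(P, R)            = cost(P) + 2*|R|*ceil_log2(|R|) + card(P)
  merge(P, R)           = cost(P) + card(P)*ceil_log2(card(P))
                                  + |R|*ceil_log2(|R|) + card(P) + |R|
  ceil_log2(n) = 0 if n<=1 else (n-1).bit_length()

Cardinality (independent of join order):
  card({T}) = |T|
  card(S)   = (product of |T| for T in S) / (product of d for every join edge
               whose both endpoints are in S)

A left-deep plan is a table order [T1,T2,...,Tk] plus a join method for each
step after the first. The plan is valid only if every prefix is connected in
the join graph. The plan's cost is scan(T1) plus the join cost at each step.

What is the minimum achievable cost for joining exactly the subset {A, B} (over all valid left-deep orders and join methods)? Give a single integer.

Selinger DP over subsets of {A,B}:
  {B}: scan cost=50, card=50
  {A}: scan cost=120, card=120
  {AB}: card=600; try (B,hash)→840, (A,nl_idx)→1000, (A,merge)→1360, (B,merge)→1430, (A,hash)→1780, (A,nl)→6050 …(+1); best=840 via (B,hash)

840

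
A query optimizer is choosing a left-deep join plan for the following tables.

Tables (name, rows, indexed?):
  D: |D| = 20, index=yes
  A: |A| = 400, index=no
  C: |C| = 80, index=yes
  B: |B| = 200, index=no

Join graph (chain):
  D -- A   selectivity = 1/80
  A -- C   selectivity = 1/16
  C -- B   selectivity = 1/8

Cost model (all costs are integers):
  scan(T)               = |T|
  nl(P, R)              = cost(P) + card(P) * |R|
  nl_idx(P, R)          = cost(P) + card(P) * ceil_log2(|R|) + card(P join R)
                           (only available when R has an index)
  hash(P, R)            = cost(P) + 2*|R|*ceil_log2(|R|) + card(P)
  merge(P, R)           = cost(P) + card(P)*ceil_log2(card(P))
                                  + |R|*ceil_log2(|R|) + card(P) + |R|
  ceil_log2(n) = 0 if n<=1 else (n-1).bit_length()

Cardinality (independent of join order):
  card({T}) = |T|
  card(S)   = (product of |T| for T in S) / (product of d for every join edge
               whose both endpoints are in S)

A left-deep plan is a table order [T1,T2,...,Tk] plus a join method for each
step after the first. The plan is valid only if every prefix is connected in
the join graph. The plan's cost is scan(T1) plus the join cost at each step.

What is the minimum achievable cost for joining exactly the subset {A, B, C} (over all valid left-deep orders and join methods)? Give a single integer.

Selinger DP over subsets of {A,B,C}:
  {A}: scan cost=400, card=400
  {C}: scan cost=80, card=80
  {B}: scan cost=200, card=200
  {AC}: card=2000; try (C,hash)→1920, (A,merge)→4720, (C,merge)→5040, (C,nl_idx)→5200, (A,hash)→7360, (A,nl)→32080 …(+1); best=1920 via (C,hash)
  {BC}: card=2000; try (C,hash)→1520, (B,merge)→2520, (C,merge)→2640, (B,hash)→3360, (C,nl_idx)→3600, (B,nl)→16080 …(+1); best=1520 via (C,hash)
  {ABC}: card=50000; try (B,hash)→7120, (A,hash)→10720, (B,merge)→27720, (A,merge)→29520, (B,nl)→401920, (A,nl)→801520; best=7120 via (B,hash)

7120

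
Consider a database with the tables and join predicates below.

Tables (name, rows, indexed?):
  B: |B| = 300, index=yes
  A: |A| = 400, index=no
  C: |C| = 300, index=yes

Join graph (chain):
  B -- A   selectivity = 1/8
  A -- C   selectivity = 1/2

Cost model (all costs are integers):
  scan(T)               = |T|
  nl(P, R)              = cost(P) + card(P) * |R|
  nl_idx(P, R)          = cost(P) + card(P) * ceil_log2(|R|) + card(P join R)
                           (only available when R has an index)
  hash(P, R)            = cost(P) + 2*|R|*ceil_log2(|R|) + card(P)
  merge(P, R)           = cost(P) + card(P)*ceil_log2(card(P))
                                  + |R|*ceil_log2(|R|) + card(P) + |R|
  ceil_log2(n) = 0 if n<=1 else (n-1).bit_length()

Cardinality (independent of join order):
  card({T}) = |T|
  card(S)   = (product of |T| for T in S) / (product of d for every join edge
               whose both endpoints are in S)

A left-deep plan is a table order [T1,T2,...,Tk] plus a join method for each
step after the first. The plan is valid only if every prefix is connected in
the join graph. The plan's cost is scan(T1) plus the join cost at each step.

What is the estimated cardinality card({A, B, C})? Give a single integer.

2250000

Tables in S: A(400), B(300), C(300)
Edges inside S: B-A(d=8), A-C(d=2)
numerator = 400 * 300 * 300 = 36000000
denominator = 8 * 2 = 16
card(S) = 36000000 / 16 = 2250000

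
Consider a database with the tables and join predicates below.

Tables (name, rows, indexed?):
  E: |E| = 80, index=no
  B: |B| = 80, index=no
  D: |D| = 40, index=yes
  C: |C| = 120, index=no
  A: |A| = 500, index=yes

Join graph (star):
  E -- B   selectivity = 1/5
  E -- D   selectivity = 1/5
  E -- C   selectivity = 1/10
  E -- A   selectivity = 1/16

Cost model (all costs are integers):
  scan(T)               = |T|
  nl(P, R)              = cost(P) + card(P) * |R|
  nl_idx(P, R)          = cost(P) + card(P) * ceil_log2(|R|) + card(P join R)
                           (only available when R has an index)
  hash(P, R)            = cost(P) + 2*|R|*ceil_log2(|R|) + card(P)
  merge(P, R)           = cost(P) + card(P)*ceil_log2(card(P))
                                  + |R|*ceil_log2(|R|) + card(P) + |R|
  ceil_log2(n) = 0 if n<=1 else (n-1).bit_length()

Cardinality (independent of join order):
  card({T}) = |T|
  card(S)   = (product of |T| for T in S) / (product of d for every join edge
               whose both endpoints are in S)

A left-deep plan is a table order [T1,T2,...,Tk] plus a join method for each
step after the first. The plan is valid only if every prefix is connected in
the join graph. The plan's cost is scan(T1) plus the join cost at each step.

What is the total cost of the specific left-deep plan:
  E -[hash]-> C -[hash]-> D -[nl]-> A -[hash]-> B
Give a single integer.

step 1: scan E: cost=80, card=80
step 2: join C via hash
    card(P join C) = 80*120/(10) = 960
    cost = 80 + 2*120*7 + 80 = 1840
step 3: join D via hash
    card(P join D) = 960*40/(5) = 7680
    cost = 1840 + 2*40*6 + 960 = 3280
step 4: join A via nl
    card(P join A) = 7680*500/(16) = 240000
    cost = 3280 + 7680*500 = 3843280
step 5: join B via hash
    card(P join B) = 240000*80/(5) = 3840000
    cost = 3843280 + 2*80*7 + 240000 = 4084400

4084400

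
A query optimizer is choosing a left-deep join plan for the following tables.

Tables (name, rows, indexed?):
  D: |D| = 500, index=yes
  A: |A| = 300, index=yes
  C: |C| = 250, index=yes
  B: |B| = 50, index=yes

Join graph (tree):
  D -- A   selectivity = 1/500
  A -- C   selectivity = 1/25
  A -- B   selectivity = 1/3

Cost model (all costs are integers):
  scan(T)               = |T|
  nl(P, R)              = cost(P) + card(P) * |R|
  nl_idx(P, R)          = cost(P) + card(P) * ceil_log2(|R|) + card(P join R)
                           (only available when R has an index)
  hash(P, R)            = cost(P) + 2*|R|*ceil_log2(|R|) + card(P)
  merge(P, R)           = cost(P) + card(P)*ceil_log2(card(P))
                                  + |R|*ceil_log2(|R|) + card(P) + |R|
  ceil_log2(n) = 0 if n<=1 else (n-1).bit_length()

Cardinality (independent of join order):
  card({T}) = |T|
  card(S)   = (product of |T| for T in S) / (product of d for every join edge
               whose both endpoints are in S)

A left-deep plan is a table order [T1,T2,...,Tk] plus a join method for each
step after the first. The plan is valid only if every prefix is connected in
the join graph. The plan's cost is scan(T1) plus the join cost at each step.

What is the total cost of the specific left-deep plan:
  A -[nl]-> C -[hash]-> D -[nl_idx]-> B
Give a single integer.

step 1: scan A: cost=300, card=300
step 2: join C via nl
    card(P join C) = 300*250/(25) = 3000
    cost = 300 + 300*250 = 75300
step 3: join D via hash
    card(P join D) = 3000*500/(500) = 3000
    cost = 75300 + 2*500*9 + 3000 = 87300
step 4: join B via nl_idx
    card(P join B) = 3000*50/(3) = 50000
    cost = 87300 + 3000*6 + 50000 = 155300

155300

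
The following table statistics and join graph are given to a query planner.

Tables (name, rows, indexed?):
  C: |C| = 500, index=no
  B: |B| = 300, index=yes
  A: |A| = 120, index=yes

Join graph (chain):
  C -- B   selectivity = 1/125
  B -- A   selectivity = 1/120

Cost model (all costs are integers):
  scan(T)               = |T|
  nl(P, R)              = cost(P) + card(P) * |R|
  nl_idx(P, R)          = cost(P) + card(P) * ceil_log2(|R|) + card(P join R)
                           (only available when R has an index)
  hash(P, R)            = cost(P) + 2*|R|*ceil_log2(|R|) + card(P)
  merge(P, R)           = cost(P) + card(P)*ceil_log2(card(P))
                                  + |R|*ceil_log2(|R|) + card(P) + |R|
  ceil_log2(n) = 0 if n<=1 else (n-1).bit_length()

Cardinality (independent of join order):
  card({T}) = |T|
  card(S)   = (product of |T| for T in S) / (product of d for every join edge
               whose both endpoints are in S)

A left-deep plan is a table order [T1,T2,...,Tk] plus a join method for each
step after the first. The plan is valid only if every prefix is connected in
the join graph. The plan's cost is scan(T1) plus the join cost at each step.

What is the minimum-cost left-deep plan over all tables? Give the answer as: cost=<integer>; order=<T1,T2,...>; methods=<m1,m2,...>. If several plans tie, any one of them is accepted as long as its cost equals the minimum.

Selinger DP (subsets sized 1..n):
  {C}: scan cost=500, card=500
  {B}: scan cost=300, card=300
  {A}: scan cost=120, card=120
  {BC}: card=1200; try (B,nl_idx)→6200, (B,hash)→6400, (C,merge)→8300, (B,merge)→8500, (C,hash)→9600, (C,nl)→150300 …(+1); best=6200 via (B,nl_idx)
  {AB}: card=300; try (B,nl_idx)→1500, (A,hash)→2280, (A,nl_idx)→2700, (B,merge)→4080, (A,merge)→4260, (B,hash)→5640 …(+2); best=1500 via (B,nl_idx)
  {ABC}: card=1200; try (A,hash)→9080, (C,merge)→9500, (C,hash)→10800, (A,nl_idx)→15800, (A,merge)→21560, (A,nl)→150200 …(+1); best=9080 via (A,hash)

cost=9080; order=C,B,A; methods=nl_idx,hash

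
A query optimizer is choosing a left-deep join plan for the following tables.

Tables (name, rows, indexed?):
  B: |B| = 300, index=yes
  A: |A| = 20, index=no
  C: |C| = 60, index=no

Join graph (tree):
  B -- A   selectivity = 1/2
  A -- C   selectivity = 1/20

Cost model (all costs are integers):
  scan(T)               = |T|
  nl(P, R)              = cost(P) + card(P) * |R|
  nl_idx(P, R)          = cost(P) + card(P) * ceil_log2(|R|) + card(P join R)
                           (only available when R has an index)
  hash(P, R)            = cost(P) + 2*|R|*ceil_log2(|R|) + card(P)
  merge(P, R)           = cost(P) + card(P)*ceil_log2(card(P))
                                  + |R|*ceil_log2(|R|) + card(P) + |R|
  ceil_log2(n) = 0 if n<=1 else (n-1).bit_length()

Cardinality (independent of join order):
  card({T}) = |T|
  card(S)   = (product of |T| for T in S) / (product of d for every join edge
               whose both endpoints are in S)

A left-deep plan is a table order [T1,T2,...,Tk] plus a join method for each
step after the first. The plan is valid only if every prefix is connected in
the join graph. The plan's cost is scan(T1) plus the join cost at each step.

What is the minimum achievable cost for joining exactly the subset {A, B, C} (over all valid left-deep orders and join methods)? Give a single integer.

3740

Selinger DP over subsets of {A,B,C}:
  {B}: scan cost=300, card=300
  {A}: scan cost=20, card=20
  {C}: scan cost=60, card=60
  {AB}: card=3000; try (A,hash)→800, (B,merge)→3140, (B,nl_idx)→3200, (A,merge)→3420, (B,hash)→5440, (B,nl)→6020 …(+1); best=800 via (A,hash)
  {AC}: card=60; try (A,hash)→320, (C,merge)→560, (A,merge)→600, (C,hash)→760, (C,nl)→1220, (A,nl)→1260; best=320 via (A,hash)
  {ABC}: card=9000; try (B,merge)→3740, (C,hash)→4520, (B,hash)→5780, (B,nl_idx)→9860, (B,nl)→18320, (C,merge)→40220 …(+1); best=3740 via (B,merge)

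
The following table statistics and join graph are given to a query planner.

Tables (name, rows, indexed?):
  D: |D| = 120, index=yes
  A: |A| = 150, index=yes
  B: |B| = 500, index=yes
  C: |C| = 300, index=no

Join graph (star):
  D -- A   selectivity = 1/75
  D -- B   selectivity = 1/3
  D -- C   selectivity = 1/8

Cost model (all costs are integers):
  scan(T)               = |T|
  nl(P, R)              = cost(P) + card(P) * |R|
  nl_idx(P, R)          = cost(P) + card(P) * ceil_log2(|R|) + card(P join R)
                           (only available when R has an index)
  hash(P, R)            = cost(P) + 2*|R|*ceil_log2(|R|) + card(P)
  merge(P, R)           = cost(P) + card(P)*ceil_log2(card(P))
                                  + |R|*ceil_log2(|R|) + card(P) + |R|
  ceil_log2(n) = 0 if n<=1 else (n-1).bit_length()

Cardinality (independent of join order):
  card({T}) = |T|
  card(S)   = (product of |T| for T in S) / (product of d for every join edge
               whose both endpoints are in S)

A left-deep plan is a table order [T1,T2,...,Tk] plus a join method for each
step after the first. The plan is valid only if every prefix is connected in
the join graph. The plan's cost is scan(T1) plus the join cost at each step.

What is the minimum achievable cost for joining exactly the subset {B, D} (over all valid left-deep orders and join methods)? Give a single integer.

2680

Selinger DP over subsets of {B,D}:
  {D}: scan cost=120, card=120
  {B}: scan cost=500, card=500
  {BD}: card=20000; try (D,hash)→2680, (B,merge)→6080, (D,merge)→6460, (B,hash)→9240, (B,nl_idx)→21200, (D,nl_idx)→24000 …(+2); best=2680 via (D,hash)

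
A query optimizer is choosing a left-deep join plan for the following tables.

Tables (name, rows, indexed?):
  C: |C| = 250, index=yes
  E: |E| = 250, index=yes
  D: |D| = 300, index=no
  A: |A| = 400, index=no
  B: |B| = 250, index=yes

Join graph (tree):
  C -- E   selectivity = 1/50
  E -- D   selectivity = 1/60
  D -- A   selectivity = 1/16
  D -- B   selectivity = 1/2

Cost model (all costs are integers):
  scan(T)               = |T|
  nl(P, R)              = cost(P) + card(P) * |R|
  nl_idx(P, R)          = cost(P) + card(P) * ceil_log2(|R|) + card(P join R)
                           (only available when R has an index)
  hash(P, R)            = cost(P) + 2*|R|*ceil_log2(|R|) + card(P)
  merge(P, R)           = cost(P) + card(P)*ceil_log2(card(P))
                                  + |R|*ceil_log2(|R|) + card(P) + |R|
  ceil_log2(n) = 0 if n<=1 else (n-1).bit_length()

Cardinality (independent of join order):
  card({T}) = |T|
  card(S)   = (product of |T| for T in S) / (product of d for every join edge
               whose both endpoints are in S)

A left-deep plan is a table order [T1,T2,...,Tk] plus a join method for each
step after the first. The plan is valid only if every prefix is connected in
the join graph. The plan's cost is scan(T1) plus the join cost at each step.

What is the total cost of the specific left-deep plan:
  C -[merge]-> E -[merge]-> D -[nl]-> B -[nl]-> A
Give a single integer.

step 1: scan C: cost=250, card=250
step 2: join E via merge
    card(P join E) = 250*250/(50) = 1250
    cost = 250 + 250*8 + 250*8 + 250 + 250 = 4750
step 3: join D via merge
    card(P join D) = 1250*300/(60) = 6250
    cost = 4750 + 1250*11 + 300*9 + 1250 + 300 = 22750
step 4: join B via nl
    card(P join B) = 6250*250/(2) = 781250
    cost = 22750 + 6250*250 = 1585250
step 5: join A via nl
    card(P join A) = 781250*400/(16) = 19531250
    cost = 1585250 + 781250*400 = 314085250

314085250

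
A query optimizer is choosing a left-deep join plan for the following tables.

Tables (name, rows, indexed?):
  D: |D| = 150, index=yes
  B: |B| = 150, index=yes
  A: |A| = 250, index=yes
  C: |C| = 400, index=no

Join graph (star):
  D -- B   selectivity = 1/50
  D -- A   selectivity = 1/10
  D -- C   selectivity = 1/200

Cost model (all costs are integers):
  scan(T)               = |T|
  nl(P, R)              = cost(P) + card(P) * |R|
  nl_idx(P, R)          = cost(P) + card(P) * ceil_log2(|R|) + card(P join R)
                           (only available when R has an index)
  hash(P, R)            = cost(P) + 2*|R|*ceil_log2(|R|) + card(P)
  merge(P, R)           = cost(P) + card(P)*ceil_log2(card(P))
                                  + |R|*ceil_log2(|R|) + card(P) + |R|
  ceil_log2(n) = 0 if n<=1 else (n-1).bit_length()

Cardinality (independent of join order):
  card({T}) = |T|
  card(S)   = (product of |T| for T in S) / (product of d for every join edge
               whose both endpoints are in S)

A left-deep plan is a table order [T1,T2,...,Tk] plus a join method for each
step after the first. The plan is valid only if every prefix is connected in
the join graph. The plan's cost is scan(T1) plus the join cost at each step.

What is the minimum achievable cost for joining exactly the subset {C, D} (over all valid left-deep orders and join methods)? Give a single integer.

Selinger DP over subsets of {C,D}:
  {D}: scan cost=150, card=150
  {C}: scan cost=400, card=400
  {CD}: card=300; try (D,hash)→3200, (D,nl_idx)→3900, (C,merge)→5500, (D,merge)→5750, (C,hash)→7500, (C,nl)→60150 …(+1); best=3200 via (D,hash)

3200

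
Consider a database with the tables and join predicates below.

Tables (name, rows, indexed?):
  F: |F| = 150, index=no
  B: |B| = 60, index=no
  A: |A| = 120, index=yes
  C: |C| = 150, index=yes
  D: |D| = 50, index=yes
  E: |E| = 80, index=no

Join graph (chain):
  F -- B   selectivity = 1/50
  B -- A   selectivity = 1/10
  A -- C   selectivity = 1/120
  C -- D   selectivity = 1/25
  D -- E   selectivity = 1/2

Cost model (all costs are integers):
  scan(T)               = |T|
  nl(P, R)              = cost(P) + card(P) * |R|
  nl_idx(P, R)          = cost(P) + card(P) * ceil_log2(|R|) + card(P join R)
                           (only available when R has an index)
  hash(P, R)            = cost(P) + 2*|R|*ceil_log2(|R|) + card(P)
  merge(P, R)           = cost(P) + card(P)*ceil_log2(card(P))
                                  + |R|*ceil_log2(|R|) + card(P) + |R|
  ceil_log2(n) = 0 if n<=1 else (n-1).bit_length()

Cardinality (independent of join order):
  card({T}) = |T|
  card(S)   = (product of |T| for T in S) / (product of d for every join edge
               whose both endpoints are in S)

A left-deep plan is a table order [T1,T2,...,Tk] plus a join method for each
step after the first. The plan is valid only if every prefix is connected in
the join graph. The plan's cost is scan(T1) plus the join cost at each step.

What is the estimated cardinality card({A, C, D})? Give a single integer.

Tables in S: A(120), C(150), D(50)
Edges inside S: A-C(d=120), C-D(d=25)
numerator = 120 * 150 * 50 = 900000
denominator = 120 * 25 = 3000
card(S) = 900000 / 3000 = 300

300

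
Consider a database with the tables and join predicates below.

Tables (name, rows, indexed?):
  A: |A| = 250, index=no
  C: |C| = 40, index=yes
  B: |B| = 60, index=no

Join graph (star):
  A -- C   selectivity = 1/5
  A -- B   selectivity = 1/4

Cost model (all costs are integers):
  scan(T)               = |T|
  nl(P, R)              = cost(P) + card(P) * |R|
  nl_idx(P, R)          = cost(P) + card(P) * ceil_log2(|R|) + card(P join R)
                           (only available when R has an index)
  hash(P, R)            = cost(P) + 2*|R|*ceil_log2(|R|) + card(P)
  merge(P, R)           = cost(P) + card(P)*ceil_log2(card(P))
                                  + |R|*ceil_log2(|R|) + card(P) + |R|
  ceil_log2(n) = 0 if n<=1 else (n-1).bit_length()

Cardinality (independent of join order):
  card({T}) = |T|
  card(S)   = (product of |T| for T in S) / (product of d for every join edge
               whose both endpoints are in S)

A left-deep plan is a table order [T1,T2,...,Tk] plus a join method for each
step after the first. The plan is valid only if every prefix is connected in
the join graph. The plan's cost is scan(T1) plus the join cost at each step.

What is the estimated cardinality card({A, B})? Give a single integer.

3750

Tables in S: A(250), B(60)
Edges inside S: A-B(d=4)
numerator = 250 * 60 = 15000
denominator = 4 = 4
card(S) = 15000 / 4 = 3750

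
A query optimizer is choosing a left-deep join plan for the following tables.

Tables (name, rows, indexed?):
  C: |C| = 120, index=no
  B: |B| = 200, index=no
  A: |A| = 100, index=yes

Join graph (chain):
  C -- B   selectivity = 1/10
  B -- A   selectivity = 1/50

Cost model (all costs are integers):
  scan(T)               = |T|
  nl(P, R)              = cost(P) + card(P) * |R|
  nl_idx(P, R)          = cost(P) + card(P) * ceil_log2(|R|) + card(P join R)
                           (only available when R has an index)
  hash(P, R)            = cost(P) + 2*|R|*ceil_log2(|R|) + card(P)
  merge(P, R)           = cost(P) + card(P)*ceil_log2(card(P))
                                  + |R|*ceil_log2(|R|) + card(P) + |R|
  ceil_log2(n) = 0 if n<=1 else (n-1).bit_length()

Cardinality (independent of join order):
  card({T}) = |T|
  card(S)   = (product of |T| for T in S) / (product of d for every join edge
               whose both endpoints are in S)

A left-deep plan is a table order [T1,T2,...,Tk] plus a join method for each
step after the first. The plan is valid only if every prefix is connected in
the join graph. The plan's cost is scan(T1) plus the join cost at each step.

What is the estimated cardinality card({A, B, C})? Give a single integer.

4800

Tables in S: A(100), B(200), C(120)
Edges inside S: C-B(d=10), B-A(d=50)
numerator = 100 * 200 * 120 = 2400000
denominator = 10 * 50 = 500
card(S) = 2400000 / 500 = 4800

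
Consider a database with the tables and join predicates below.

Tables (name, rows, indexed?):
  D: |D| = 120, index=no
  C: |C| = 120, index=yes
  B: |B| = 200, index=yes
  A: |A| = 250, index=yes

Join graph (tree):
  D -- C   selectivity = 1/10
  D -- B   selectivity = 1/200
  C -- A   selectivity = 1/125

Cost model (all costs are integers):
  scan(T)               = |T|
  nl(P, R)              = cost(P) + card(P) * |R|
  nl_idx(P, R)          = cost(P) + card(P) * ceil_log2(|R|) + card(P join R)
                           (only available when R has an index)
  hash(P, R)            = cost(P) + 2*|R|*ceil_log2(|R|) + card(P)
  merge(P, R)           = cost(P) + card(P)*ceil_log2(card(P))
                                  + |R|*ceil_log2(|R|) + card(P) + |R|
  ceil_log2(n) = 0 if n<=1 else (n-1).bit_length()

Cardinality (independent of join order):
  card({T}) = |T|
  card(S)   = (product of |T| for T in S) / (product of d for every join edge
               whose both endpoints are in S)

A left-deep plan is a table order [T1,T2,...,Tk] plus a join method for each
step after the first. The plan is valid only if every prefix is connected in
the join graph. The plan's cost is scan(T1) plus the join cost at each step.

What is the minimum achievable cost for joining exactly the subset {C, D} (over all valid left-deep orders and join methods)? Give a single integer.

Selinger DP over subsets of {C,D}:
  {D}: scan cost=120, card=120
  {C}: scan cost=120, card=120
  {CD}: card=1440; try (D,hash)→1920, (C,hash)→1920, (D,merge)→2040, (C,merge)→2040, (C,nl_idx)→2400, (D,nl)→14520 …(+1); best=1920 via (D,hash)

1920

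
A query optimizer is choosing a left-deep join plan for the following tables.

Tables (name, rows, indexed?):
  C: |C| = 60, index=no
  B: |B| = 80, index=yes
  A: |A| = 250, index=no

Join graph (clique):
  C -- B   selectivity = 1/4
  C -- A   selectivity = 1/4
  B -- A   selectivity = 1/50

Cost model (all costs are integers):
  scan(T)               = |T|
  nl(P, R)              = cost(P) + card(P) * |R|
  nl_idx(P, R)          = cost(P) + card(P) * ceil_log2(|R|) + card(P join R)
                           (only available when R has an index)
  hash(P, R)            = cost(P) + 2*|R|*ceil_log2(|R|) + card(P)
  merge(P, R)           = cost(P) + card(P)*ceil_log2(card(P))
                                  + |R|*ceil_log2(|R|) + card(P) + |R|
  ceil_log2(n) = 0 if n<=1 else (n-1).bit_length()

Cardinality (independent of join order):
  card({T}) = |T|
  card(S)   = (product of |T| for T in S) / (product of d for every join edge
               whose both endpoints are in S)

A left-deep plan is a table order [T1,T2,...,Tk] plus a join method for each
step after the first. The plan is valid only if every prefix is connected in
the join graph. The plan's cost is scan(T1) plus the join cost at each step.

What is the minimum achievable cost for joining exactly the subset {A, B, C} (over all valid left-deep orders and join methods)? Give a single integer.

2740

Selinger DP over subsets of {A,B,C}:
  {C}: scan cost=60, card=60
  {B}: scan cost=80, card=80
  {A}: scan cost=250, card=250
  {BC}: card=1200; try (C,hash)→880, (B,merge)→1120, (C,merge)→1140, (B,hash)→1240, (B,nl_idx)→1680, (B,nl)→4860 …(+1); best=880 via (C,hash)
  {AC}: card=3750; try (C,hash)→1220, (A,merge)→2730, (C,merge)→2920, (A,hash)→4120, (A,nl)→15060, (C,nl)→15250; best=1220 via (C,hash)
  {AB}: card=400; try (B,hash)→1620, (B,nl_idx)→2400, (A,merge)→2970, (B,merge)→3140, (A,hash)→4160, (A,nl)→20080 …(+1); best=1620 via (B,hash)
  {ABC}: card=1500; try (C,hash)→2740, (C,merge)→6040, (A,hash)→6080, (B,hash)→6090, (A,merge)→17530, (C,nl)→25620 …(+4); best=2740 via (C,hash)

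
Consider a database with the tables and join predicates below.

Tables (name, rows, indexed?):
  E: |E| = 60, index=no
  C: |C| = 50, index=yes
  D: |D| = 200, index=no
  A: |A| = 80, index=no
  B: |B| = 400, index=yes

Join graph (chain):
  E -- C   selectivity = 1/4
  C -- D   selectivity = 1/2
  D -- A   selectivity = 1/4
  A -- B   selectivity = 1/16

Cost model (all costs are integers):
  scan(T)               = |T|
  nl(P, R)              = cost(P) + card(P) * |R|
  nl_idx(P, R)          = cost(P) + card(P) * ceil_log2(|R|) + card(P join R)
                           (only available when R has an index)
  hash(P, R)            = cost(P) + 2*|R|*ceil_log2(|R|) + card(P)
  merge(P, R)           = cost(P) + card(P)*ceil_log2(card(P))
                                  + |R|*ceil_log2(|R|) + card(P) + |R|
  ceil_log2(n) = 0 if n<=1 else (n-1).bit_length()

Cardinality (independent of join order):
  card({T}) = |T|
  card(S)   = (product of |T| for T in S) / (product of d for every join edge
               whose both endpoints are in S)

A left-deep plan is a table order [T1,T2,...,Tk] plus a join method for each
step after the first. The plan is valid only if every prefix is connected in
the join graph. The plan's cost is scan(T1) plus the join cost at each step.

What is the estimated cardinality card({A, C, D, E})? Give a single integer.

Tables in S: A(80), C(50), D(200), E(60)
Edges inside S: E-C(d=4), C-D(d=2), D-A(d=4)
numerator = 80 * 50 * 200 * 60 = 48000000
denominator = 4 * 2 * 4 = 32
card(S) = 48000000 / 32 = 1500000

1500000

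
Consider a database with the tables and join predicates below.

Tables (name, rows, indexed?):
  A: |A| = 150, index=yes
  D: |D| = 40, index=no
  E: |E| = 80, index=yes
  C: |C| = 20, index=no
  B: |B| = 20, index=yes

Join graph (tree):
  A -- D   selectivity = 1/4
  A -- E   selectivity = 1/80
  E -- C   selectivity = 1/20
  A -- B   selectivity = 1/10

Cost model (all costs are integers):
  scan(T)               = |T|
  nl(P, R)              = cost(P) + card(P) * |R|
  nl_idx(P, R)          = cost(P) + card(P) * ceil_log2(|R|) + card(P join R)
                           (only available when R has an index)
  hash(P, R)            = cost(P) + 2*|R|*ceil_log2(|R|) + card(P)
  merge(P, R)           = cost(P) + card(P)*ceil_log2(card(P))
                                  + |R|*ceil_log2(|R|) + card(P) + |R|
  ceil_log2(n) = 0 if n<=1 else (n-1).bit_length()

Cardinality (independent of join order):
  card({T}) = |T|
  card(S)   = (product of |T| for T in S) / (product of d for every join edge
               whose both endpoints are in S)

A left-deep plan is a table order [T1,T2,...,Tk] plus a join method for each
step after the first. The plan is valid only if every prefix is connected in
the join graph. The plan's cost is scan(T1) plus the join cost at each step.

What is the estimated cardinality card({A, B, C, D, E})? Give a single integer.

Tables in S: A(150), B(20), C(20), D(40), E(80)
Edges inside S: A-D(d=4), A-E(d=80), E-C(d=20), A-B(d=10)
numerator = 150 * 20 * 20 * 40 * 80 = 192000000
denominator = 4 * 80 * 20 * 10 = 64000
card(S) = 192000000 / 64000 = 3000

3000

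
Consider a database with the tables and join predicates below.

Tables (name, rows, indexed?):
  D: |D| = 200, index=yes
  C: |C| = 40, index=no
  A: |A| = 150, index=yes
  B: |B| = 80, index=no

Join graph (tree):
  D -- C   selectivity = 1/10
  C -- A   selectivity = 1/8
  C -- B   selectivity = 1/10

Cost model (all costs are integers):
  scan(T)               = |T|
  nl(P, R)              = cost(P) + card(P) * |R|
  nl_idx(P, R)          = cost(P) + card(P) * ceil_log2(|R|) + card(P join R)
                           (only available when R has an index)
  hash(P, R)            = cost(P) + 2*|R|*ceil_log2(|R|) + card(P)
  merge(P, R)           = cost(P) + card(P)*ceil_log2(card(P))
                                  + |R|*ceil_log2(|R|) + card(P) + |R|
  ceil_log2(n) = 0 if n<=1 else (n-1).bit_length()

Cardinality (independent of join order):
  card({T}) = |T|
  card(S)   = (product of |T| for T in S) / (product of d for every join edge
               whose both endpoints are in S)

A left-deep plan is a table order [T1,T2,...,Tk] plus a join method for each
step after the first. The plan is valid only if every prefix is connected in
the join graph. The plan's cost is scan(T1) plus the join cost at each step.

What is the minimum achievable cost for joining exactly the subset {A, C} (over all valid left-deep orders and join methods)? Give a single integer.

Selinger DP over subsets of {A,C}:
  {C}: scan cost=40, card=40
  {A}: scan cost=150, card=150
  {AC}: card=750; try (C,hash)→780, (A,nl_idx)→1110, (A,merge)→1670, (C,merge)→1780, (A,hash)→2480, (A,nl)→6040 …(+1); best=780 via (C,hash)

780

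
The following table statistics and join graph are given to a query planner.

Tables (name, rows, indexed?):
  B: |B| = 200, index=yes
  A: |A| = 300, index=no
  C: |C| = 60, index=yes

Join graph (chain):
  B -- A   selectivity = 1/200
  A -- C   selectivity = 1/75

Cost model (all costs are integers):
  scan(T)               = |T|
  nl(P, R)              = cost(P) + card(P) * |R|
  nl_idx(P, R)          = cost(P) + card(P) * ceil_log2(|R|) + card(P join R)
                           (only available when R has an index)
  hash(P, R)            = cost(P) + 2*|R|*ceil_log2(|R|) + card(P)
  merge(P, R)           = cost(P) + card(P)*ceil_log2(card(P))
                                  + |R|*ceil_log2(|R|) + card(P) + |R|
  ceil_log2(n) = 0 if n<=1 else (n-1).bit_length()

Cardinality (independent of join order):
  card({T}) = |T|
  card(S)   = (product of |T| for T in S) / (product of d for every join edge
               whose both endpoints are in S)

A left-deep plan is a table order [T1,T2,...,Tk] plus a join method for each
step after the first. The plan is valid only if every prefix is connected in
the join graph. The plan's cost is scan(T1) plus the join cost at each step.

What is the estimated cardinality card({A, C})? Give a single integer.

Tables in S: A(300), C(60)
Edges inside S: A-C(d=75)
numerator = 300 * 60 = 18000
denominator = 75 = 75
card(S) = 18000 / 75 = 240

240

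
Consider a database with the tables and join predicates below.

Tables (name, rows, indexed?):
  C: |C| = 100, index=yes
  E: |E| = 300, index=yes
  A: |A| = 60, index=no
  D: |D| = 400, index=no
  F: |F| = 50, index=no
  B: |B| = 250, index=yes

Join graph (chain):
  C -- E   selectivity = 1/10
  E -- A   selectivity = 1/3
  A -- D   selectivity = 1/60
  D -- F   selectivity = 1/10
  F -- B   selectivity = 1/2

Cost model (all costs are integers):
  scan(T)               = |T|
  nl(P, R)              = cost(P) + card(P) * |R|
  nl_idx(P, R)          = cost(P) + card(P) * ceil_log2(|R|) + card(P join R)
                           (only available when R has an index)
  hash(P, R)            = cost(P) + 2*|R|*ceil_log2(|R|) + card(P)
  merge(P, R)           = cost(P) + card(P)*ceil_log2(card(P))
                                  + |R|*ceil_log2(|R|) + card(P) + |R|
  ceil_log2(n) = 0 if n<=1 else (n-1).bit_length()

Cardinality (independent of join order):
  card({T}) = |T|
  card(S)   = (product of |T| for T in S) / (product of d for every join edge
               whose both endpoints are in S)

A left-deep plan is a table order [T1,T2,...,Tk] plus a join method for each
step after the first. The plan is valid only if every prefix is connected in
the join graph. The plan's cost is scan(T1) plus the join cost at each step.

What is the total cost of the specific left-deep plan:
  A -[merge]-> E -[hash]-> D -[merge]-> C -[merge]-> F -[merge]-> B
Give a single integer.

52700080

step 1: scan A: cost=60, card=60
step 2: join E via merge
    card(P join E) = 60*300/(3) = 6000
    cost = 60 + 60*6 + 300*9 + 60 + 300 = 3480
step 3: join D via hash
    card(P join D) = 6000*400/(60) = 40000
    cost = 3480 + 2*400*9 + 6000 = 16680
step 4: join C via merge
    card(P join C) = 40000*100/(10) = 400000
    cost = 16680 + 40000*16 + 100*7 + 40000 + 100 = 697480
step 5: join F via merge
    card(P join F) = 400000*50/(10) = 2000000
    cost = 697480 + 400000*19 + 50*6 + 400000 + 50 = 8697830
step 6: join B via merge
    card(P join B) = 2000000*250/(2) = 250000000
    cost = 8697830 + 2000000*21 + 250*8 + 2000000 + 250 = 52700080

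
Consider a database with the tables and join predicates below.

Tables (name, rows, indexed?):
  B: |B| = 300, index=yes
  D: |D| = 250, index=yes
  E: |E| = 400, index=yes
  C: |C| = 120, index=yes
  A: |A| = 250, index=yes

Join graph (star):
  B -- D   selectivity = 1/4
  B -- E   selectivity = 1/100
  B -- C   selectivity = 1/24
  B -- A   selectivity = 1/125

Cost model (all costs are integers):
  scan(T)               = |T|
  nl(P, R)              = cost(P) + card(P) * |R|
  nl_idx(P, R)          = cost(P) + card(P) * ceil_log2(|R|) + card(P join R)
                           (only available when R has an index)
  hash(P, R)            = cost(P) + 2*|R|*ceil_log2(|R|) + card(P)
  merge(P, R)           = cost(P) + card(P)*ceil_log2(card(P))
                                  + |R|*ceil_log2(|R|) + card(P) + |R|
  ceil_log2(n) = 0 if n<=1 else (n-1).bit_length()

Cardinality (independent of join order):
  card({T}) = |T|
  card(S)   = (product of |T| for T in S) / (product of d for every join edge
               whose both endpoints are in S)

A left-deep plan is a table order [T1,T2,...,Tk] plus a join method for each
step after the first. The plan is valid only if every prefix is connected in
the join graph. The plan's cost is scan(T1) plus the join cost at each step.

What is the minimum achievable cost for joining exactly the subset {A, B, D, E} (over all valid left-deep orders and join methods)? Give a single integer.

Selinger DP over subsets of {A,B,D,E}:
  {B}: scan cost=300, card=300
  {D}: scan cost=250, card=250
  {E}: scan cost=400, card=400
  {A}: scan cost=250, card=250
  {BD}: card=18750; try (D,hash)→4600, (B,merge)→5500, (D,merge)→5550, (B,hash)→5900, (B,nl_idx)→21250, (D,nl_idx)→21450 …(+2); best=4600 via (D,hash)
  {BE}: card=1200; try (E,nl_idx)→4200, (B,nl_idx)→5200, (B,hash)→6200, (E,merge)→7300, (B,merge)→7400, (E,hash)→7800 …(+2); best=4200 via (E,nl_idx)
  {AB}: card=600; try (B,nl_idx)→3100, (A,nl_idx)→3300, (A,hash)→4600, (B,merge)→5500, (A,merge)→5550, (B,hash)→5900 …(+2); best=3100 via (B,nl_idx)
  {BDE}: card=75000; try (D,hash)→9400, (D,merge)→20850, (E,hash)→30550, (D,nl_idx)→88800, (E,nl_idx)→248350, (D,nl)→304200 …(+2); best=9400 via (D,hash)
  {ABD}: card=37500; try (D,hash)→7700, (D,merge)→11950, (A,hash)→27350, (D,nl_idx)→45400, (D,nl)→153100, (A,nl_idx)→192100 …(+2); best=7700 via (D,hash)
  {ABE}: card=2400; try (A,hash)→9400, (E,hash)→10900, (E,nl_idx)→10900, (E,merge)→13700, (A,nl_idx)→16200, (A,merge)→20850 …(+2); best=9400 via (A,hash)
  {ABDE}: card=150000; try (D,hash)→15800, (D,merge)→42850, (E,hash)→52400, (A,hash)→88400, (D,nl_idx)→178600, (E,nl_idx)→495200 …(+6); best=15800 via (D,hash)

15800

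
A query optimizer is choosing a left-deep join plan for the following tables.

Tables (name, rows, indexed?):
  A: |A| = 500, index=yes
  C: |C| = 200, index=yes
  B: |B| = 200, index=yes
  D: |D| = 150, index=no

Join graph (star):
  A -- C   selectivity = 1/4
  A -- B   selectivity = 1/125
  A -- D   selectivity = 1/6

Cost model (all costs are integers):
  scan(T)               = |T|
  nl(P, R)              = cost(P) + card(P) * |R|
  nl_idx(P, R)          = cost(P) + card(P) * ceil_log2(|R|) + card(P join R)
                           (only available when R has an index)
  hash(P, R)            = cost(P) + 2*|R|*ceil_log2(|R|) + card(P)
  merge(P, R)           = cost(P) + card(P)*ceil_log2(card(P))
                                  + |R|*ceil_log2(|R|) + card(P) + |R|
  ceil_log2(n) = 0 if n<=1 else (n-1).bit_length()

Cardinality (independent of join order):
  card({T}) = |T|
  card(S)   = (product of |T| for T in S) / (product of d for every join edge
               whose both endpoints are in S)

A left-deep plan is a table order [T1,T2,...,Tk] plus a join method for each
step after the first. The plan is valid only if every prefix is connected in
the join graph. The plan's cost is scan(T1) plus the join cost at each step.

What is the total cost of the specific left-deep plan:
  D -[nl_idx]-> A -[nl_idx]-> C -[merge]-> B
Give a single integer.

step 1: scan D: cost=150, card=150
step 2: join A via nl_idx
    card(P join A) = 150*500/(6) = 12500
    cost = 150 + 150*9 + 12500 = 14000
step 3: join C via nl_idx
    card(P join C) = 12500*200/(4) = 625000
    cost = 14000 + 12500*8 + 625000 = 739000
step 4: join B via merge
    card(P join B) = 625000*200/(125) = 1000000
    cost = 739000 + 625000*20 + 200*8 + 625000 + 200 = 13865800

13865800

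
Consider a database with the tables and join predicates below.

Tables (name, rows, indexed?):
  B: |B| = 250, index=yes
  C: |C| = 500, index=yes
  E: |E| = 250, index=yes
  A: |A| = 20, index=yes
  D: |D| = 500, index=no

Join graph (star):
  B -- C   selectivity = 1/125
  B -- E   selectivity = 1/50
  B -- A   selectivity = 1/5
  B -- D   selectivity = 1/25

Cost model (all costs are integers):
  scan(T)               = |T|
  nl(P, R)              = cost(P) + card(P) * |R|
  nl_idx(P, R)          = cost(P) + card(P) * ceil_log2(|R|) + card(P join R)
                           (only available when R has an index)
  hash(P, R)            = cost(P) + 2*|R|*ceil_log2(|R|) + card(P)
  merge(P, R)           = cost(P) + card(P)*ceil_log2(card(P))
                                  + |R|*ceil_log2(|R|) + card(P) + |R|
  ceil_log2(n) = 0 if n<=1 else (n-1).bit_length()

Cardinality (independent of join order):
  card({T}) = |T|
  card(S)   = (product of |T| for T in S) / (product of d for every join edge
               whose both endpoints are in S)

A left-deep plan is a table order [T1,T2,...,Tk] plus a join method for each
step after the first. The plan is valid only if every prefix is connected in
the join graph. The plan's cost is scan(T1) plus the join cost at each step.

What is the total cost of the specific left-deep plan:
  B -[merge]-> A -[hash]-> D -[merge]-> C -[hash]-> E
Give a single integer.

step 1: scan B: cost=250, card=250
step 2: join A via merge
    card(P join A) = 250*20/(5) = 1000
    cost = 250 + 250*8 + 20*5 + 250 + 20 = 2620
step 3: join D via hash
    card(P join D) = 1000*500/(25) = 20000
    cost = 2620 + 2*500*9 + 1000 = 12620
step 4: join C via merge
    card(P join C) = 20000*500/(125) = 80000
    cost = 12620 + 20000*15 + 500*9 + 20000 + 500 = 337620
step 5: join E via hash
    card(P join E) = 80000*250/(50) = 400000
    cost = 337620 + 2*250*8 + 80000 = 421620

421620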